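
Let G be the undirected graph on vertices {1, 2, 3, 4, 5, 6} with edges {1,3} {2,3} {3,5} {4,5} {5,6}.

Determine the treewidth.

A width-1 tree decomposition is:
Bags: B1 = {1, 3}  B2 = {3, 5}  B3 = {4, 5}  B4 = {2, 3}  B5 = {5, 6}
Tree: B1–B2, B2–B3, B1–B4, B3–B5
Every bag has size at most 2, so the width is 2 − 1 = 1 and tw(G) ≤ 1. G has an edge, so its treewidth is at least 1. The upper and lower bounds meet at 1, so that is the treewidth.

1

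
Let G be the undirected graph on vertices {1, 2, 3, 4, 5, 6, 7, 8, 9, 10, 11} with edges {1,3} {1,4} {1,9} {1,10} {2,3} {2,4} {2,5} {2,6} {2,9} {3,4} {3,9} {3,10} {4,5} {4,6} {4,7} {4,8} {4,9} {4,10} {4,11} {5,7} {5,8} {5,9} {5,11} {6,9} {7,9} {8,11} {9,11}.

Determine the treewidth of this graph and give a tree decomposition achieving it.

The largest bag has 4 vertices, giving width 3; this decomposition certifies tw(G) ≤ 3. For the lower bound, the 4 vertices {4, 5, 8, 11} are pairwise adjacent, and any tree decomposition puts a clique entirely inside one bag — forcing width ≥ 3. Therefore the treewidth is 3.

Treewidth 3.
One such decomposition:
Bags: B1 = {2, 4, 5, 9}  B2 = {2, 3, 4, 9}  B3 = {4, 5, 9, 11}  B4 = {4, 5, 7, 9}  B5 = {4, 5, 8, 11}  B6 = {1, 3, 4, 9}  B7 = {1, 3, 4, 10}  B8 = {2, 4, 6, 9}
Tree: B1–B2, B1–B3, B1–B4, B3–B5, B2–B6, B6–B7, B2–B8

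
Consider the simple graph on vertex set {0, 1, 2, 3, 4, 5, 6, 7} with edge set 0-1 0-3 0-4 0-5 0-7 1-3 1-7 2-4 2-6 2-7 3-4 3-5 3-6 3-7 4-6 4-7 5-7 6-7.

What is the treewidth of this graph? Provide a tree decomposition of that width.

Every bag has size at most 4, so the width is 4 − 1 = 3 and tw(G) ≤ 3. On the other hand G contains the 4-clique {2, 4, 6, 7}. A clique must lie in a single bag of any decomposition, so no decomposition can have width below 3. Therefore the treewidth is 3.

Treewidth 3.
Bags: B1 = {0, 3, 4, 7}  B2 = {0, 1, 3, 7}  B3 = {0, 3, 5, 7}  B4 = {3, 4, 6, 7}  B5 = {2, 4, 6, 7}
Tree: B1–B2, B1–B3, B1–B4, B4–B5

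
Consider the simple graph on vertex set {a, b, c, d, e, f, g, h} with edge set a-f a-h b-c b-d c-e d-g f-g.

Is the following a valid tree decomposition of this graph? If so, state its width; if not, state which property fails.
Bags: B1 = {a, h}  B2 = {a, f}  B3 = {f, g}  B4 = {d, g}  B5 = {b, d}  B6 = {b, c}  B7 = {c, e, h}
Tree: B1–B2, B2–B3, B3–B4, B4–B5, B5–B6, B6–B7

A tree decomposition must satisfy three properties: every vertex lies in some bag; for every edge, both endpoints lie together in some bag; and for every vertex, the bags containing it form a connected subtree. Here bags containing vertex h are not connected in the tree, so the decomposition is invalid.

No — bags containing vertex h are not connected in the tree.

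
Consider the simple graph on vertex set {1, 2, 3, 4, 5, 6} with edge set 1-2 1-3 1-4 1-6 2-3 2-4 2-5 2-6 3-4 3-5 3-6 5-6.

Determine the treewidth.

A width-3 tree decomposition is:
Bags: B1 = {2, 3, 5, 6}  B2 = {1, 2, 3, 6}  B3 = {1, 2, 3, 4}
Tree: B1–B2, B2–B3
Each bag holds 4 vertices, so the decomposition has width 3, which upper-bounds the treewidth. Conversely, {1, 2, 3, 4} is a clique of size 4, and the vertices of any clique must share a bag in every tree decomposition; so some bag has ≥ 4 vertices and tw(G) ≥ 3. The upper and lower bounds meet at 3, so that is the treewidth.

3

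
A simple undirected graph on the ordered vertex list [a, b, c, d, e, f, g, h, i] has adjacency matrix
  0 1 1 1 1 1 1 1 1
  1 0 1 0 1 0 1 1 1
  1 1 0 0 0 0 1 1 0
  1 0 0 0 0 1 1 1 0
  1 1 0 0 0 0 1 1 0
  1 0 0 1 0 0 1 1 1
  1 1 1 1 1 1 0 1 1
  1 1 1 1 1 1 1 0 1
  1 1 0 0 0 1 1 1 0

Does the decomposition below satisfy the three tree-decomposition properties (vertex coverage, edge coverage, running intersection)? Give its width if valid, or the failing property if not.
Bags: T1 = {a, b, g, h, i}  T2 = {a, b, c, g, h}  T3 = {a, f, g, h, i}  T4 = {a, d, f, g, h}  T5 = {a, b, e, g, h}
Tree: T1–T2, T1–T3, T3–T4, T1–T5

Yes; width 4.

Checking the three conditions: (i) the bags cover all of {a, b, c, d, e, f, g, h, i}; (ii) for each edge, some bag contains both endpoints; (iii) the bags containing any fixed vertex form a subtree. All hold, so the decomposition is valid with width 5 − 1 = 4.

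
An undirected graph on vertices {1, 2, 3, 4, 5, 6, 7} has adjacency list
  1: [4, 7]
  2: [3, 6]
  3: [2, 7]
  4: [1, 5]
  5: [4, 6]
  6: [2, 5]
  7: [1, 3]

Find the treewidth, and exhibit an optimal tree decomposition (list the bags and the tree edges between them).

Every bag has size at most 3, so the width is 3 − 1 = 2 and tw(G) ≤ 2. For the lower bound, G contains the cycle 1–7–3–2–6–5–4–1, so G is not a forest; only forests have treewidth ≤ 1, hence tw(G) ≥ 2. Combining the bounds, tw(G) = 2.

Treewidth 2.
One such decomposition:
Bags: B1 = {1, 3, 7}  B2 = {1, 2, 3}  B3 = {1, 2, 6}  B4 = {1, 5, 6}  B5 = {1, 4, 5}
Tree: B1–B2, B2–B3, B3–B4, B4–B5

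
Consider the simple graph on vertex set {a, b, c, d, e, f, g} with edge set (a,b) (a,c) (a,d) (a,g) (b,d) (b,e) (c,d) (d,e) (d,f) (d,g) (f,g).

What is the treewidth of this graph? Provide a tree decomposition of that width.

Every bag has size at most 3, so the width is 3 − 1 = 2 and tw(G) ≤ 2. For the lower bound, the 3 vertices {a, d, g} are pairwise adjacent, and any tree decomposition puts a clique entirely inside one bag — forcing width ≥ 2. Therefore the treewidth is 2.

Treewidth 2.
One optimal decomposition is:
Bags: B1 = {a, c, d}  B2 = {a, d, g}  B3 = {a, b, d}  B4 = {b, d, e}  B5 = {d, f, g}
Tree: B1–B2, B1–B3, B3–B4, B2–B5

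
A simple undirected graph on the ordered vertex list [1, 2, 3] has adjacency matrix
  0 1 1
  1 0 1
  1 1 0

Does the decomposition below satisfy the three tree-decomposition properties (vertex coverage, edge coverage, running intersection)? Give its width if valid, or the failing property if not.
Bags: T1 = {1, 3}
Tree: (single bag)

A tree decomposition must satisfy three properties: every vertex lies in some bag; for every edge, both endpoints lie together in some bag; and for every vertex, the bags containing it form a connected subtree. Here vertex 2 appears in no bag, so the decomposition is invalid.

No — vertex 2 appears in no bag.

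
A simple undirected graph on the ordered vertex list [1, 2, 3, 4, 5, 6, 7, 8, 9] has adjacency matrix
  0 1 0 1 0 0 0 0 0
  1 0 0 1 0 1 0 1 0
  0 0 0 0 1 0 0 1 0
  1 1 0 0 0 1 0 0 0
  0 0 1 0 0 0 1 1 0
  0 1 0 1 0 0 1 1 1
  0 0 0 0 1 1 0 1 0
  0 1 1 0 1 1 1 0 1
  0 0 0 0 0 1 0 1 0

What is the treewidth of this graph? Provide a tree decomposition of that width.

Treewidth 2.
One such decomposition:
Bags: B1 = {2, 6, 8}  B2 = {2, 4, 6}  B3 = {6, 7, 8}  B4 = {5, 7, 8}  B5 = {3, 5, 8}  B6 = {1, 2, 4}  B7 = {6, 8, 9}
Tree: B1–B2, B1–B3, B3–B4, B4–B5, B2–B6, B3–B7

Every bag has size at most 3, so the width is 3 − 1 = 2 and tw(G) ≤ 2. On the other hand G contains the 3-clique {3, 5, 8}. A clique must lie in a single bag of any decomposition, so no decomposition can have width below 2. Combining the bounds, tw(G) = 2.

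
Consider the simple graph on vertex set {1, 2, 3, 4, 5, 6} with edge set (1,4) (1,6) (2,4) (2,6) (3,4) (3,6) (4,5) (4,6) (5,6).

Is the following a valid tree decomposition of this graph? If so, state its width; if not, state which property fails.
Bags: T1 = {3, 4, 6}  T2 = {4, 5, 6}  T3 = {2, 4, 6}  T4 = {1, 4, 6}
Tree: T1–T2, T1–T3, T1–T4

Yes; width 2.

Vertex coverage: the bags together contain {1, 2, 3, 4, 5, 6}, the full vertex set. Edge coverage: each edge of G has both endpoints in at least one bag. Running intersection: for every vertex, the bags containing it form a connected subtree. All three properties hold, so this is a valid tree decomposition of width max|bag| − 1 = 2, and hence tw(G) ≤ 2.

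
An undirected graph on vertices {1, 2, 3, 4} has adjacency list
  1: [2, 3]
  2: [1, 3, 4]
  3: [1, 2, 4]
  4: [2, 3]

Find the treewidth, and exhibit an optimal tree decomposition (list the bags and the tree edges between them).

Treewidth 2.
One such decomposition:
Bags: B1 = {2, 3, 4}  B2 = {1, 2, 3}
Tree: B1–B2

The largest bag has 3 vertices, giving width 2; this decomposition certifies tw(G) ≤ 2. Conversely, {1, 2, 3} is a clique of size 3, and the vertices of any clique must share a bag in every tree decomposition; so some bag has ≥ 3 vertices and tw(G) ≥ 2. The upper and lower bounds meet at 2, so that is the treewidth.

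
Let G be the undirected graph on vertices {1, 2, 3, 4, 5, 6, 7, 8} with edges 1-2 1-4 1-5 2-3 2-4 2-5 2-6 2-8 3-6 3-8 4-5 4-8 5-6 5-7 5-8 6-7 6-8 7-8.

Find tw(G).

A width-3 tree decomposition is:
Bags: B1 = {2, 3, 6, 8}  B2 = {2, 5, 6, 8}  B3 = {5, 6, 7, 8}  B4 = {2, 4, 5, 8}  B5 = {1, 2, 4, 5}
Tree: B1–B2, B2–B3, B2–B4, B4–B5
The largest bag has 4 vertices, giving width 3; this decomposition certifies tw(G) ≤ 3. Conversely, {2, 3, 6, 8} is a clique of size 4, and the vertices of any clique must share a bag in every tree decomposition; so some bag has ≥ 4 vertices and tw(G) ≥ 3. Hence tw(G) = 3 exactly.

3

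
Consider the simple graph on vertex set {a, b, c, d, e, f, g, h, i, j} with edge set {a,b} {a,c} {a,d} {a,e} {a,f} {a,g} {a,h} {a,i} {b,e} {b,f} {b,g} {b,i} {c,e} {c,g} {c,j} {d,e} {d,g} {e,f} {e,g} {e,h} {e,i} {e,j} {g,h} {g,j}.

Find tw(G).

3

A width-3 tree decomposition is:
Bags: B1 = {a, b, e, g}  B2 = {a, c, e, g}  B3 = {c, e, g, j}  B4 = {a, e, g, h}  B5 = {a, b, e, f}  B6 = {a, d, e, g}  B7 = {a, b, e, i}
Tree: B1–B2, B2–B3, B1–B4, B1–B5, B1–B6, B1–B7
Each bag holds 4 vertices, so the decomposition has width 3, which upper-bounds the treewidth. On the other hand G contains the 4-clique {c, e, g, j}. A clique must lie in a single bag of any decomposition, so no decomposition can have width below 3. Hence tw(G) = 3 exactly.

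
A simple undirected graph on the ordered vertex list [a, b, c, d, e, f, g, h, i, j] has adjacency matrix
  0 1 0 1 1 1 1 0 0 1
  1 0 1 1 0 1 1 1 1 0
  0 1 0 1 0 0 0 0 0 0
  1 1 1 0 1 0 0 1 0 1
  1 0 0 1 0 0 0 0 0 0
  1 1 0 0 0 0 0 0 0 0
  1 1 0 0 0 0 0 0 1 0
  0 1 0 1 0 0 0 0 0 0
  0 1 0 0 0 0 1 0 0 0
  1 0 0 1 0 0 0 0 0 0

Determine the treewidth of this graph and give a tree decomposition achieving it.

Treewidth 2.
Bags: B1 = {a, b, d}  B2 = {a, d, j}  B3 = {b, c, d}  B4 = {b, d, h}  B5 = {a, b, f}  B6 = {a, b, g}  B7 = {b, g, i}  B8 = {a, d, e}
Tree: B1–B2, B1–B3, B3–B4, B1–B5, B5–B6, B6–B7, B1–B8

Each bag holds 3 vertices, so the decomposition has width 2, which upper-bounds the treewidth. On the other hand G contains the 3-clique {a, d, j}. A clique must lie in a single bag of any decomposition, so no decomposition can have width below 2. Combining the bounds, tw(G) = 2.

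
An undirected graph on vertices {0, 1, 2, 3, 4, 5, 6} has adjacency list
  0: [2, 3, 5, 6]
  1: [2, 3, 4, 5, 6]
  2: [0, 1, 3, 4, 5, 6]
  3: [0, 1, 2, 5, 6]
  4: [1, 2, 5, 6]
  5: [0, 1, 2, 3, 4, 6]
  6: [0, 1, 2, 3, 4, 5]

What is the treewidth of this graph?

A width-4 tree decomposition is:
Bags: B1 = {0, 2, 3, 5, 6}  B2 = {1, 2, 3, 5, 6}  B3 = {1, 2, 4, 5, 6}
Tree: B1–B2, B2–B3
The largest bag has 5 vertices, giving width 4; this decomposition certifies tw(G) ≤ 4. Conversely, {0, 2, 3, 5, 6} is a clique of size 5, and the vertices of any clique must share a bag in every tree decomposition; so some bag has ≥ 5 vertices and tw(G) ≥ 4. Therefore the treewidth is 4.

4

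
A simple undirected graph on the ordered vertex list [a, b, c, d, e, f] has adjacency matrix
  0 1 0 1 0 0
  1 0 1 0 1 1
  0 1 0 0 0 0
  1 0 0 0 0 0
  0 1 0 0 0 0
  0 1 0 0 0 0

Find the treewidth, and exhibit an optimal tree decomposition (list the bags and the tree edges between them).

Treewidth 1.
One optimal decomposition is:
Bags: B1 = {b, c}  B2 = {b, f}  B3 = {b, e}  B4 = {a, b}  B5 = {a, d}
Tree: B1–B2, B2–B3, B1–B4, B4–B5

The largest bag has 2 vertices, giving width 1; this decomposition certifies tw(G) ≤ 1. G has an edge, so its treewidth is at least 1. Hence tw(G) = 1 exactly.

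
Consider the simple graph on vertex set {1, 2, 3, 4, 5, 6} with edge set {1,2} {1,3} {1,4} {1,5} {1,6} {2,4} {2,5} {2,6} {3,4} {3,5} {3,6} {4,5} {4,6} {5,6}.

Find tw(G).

A width-4 tree decomposition is:
Bags: B1 = {1, 2, 4, 5, 6}  B2 = {1, 3, 4, 5, 6}
Tree: B1–B2
Each bag holds 5 vertices, so the decomposition has width 4, which upper-bounds the treewidth. On the other hand G contains the 5-clique {1, 2, 4, 5, 6}. A clique must lie in a single bag of any decomposition, so no decomposition can have width below 4. Therefore the treewidth is 4.

4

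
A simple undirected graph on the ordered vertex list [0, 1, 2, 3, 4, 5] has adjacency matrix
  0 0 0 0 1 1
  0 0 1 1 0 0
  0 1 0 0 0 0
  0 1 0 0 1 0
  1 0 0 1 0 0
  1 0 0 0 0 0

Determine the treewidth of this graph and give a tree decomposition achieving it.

The largest bag has 2 vertices, giving width 1; this decomposition certifies tw(G) ≤ 1. Any graph with an edge has treewidth ≥ 1, and G has the edge 5–0. Therefore the treewidth is 1.

Treewidth 1.
One such decomposition:
Bags: B1 = {0, 5}  B2 = {0, 4}  B3 = {3, 4}  B4 = {1, 3}  B5 = {1, 2}
Tree: B1–B2, B2–B3, B3–B4, B4–B5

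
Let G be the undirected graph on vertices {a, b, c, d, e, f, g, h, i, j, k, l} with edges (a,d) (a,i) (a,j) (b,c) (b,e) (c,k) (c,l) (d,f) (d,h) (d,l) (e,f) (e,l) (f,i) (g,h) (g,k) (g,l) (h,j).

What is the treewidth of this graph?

A width-3 tree decomposition is:
Bags: B1 = {a, f, i, j}  B2 = {a, d, f, j}  B3 = {d, f, h, j}  B4 = {d, e, f, h}  B5 = {d, e, h, l}  B6 = {e, g, h, l}  B7 = {b, e, g, l}  B8 = {b, c, g, l}  B9 = {b, c, g, k}
Tree: B1–B2, B2–B3, B3–B4, B4–B5, B5–B6, B6–B7, B7–B8, B8–B9
The largest bag has 4 vertices, giving width 3; this decomposition certifies tw(G) ≤ 3. For the lower bound: the 4 vertex sets {a,i,j}, {f}, {d}, {e,g,h,l} are disjoint, each induces a connected subgraph, and every pair is joined by at least one edge of G. Contracting each set to a single vertex therefore yields K_{4} as a minor, and since treewidth is minor-monotone, tw(G) ≥ tw(K_{4}) = 3. Hence tw(G) = 3 exactly.

3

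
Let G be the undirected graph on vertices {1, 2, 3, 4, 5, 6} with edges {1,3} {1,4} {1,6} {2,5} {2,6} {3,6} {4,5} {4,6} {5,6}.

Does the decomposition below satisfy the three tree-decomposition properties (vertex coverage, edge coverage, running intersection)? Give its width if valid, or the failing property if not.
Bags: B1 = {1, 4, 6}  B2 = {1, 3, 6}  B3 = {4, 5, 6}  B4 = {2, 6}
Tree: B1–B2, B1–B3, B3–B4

A tree decomposition must satisfy three properties: every vertex lies in some bag; for every edge, both endpoints lie together in some bag; and for every vertex, the bags containing it form a connected subtree. Here edge (5,2) lies in no bag, so the decomposition is invalid.

No — edge (5,2) lies in no bag.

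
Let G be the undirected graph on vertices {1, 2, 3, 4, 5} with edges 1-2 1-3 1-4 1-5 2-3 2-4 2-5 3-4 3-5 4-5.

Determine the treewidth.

4

A width-4 tree decomposition is:
Bags: B1 = {1, 2, 3, 4, 5}
Tree: (single bag)
With just one bag of size 5, the width is 5 − 1 = 4, so tw(G) ≤ 4. On the other hand G contains the 5-clique {1, 2, 3, 4, 5}. A clique must lie in a single bag of any decomposition, so no decomposition can have width below 4. Combining the bounds, tw(G) = 4.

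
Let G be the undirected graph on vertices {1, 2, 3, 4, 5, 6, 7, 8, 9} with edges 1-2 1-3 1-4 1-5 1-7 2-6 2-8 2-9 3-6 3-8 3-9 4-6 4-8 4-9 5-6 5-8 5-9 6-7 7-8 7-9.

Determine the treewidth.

4

A width-4 tree decomposition is:
Bags: B1 = {1, 6, 7, 8, 9}  B2 = {1, 4, 6, 8, 9}  B3 = {1, 3, 6, 8, 9}  B4 = {1, 5, 6, 8, 9}  B5 = {1, 2, 6, 8, 9}
Tree: B1–B2, B2–B3, B3–B4, B4–B5
Each bag holds 5 vertices, so the decomposition has width 4, which upper-bounds the treewidth. For the lower bound: the 5 vertex sets {7,8}, {4,9}, {1,3}, {6}, {5} are disjoint, each induces a connected subgraph, and every pair is joined by at least one edge of G. Contracting each set to a single vertex therefore yields K_{5} as a minor, and since treewidth is minor-monotone, tw(G) ≥ tw(K_{5}) = 4. Combining the bounds, tw(G) = 4.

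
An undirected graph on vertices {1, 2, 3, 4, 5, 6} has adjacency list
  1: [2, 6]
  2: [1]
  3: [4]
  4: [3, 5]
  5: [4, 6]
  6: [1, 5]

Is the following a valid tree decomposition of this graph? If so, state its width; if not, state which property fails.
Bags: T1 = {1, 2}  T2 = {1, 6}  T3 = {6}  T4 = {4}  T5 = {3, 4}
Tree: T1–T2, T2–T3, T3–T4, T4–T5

A tree decomposition must satisfy three properties: every vertex lies in some bag; for every edge, both endpoints lie together in some bag; and for every vertex, the bags containing it form a connected subtree. Here vertex 5 appears in no bag, so the decomposition is invalid.

No — vertex 5 appears in no bag.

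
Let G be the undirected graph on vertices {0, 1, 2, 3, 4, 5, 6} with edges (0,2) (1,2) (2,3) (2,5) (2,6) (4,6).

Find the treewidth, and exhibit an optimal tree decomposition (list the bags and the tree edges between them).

Every bag has size at most 2, so the width is 2 − 1 = 1 and tw(G) ≤ 1. G has an edge, so its treewidth is at least 1. The upper and lower bounds meet at 1, so that is the treewidth.

Treewidth 1.
One optimal decomposition is:
Bags: B1 = {2, 3}  B2 = {2, 5}  B3 = {2, 6}  B4 = {4, 6}  B5 = {0, 2}  B6 = {1, 2}
Tree: B1–B2, B1–B3, B3–B4, B2–B5, B2–B6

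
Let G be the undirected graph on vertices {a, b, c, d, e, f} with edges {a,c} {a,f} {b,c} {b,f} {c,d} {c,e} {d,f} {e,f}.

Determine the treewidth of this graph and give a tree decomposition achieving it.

Treewidth 2.
Bags: B1 = {c, d, f}  B2 = {c, e, f}  B3 = {b, c, f}  B4 = {a, c, f}
Tree: B1–B2, B2–B3, B3–B4

Each bag holds 3 vertices, so the decomposition has width 2, which upper-bounds the treewidth. For the lower bound, G contains the cycle f–d–c–e–f, so G is not a forest; only forests have treewidth ≤ 1, hence tw(G) ≥ 2. Combining the bounds, tw(G) = 2.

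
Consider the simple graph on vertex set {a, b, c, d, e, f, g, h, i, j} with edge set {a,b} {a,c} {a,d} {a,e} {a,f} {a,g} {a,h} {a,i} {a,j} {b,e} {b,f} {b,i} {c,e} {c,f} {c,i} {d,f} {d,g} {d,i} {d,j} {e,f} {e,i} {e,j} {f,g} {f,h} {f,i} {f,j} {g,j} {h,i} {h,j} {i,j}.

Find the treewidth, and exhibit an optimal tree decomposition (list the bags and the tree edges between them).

Every bag has size at most 5, so the width is 5 − 1 = 4 and tw(G) ≤ 4. Conversely, {a, d, f, g, j} is a clique of size 5, and the vertices of any clique must share a bag in every tree decomposition; so some bag has ≥ 5 vertices and tw(G) ≥ 4. Hence tw(G) = 4 exactly.

Treewidth 4.
One optimal decomposition is:
Bags: B1 = {a, d, f, i, j}  B2 = {a, e, f, i, j}  B3 = {a, b, e, f, i}  B4 = {a, f, h, i, j}  B5 = {a, d, f, g, j}  B6 = {a, c, e, f, i}
Tree: B1–B2, B2–B3, B1–B4, B1–B5, B2–B6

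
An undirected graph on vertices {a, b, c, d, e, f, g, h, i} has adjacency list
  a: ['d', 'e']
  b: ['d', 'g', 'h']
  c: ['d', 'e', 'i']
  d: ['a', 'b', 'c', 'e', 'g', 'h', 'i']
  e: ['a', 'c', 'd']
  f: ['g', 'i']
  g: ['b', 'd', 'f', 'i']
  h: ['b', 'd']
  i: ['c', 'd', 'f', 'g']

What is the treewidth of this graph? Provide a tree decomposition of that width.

Treewidth 2.
Bags: B1 = {c, d, i}  B2 = {c, d, e}  B3 = {d, g, i}  B4 = {f, g, i}  B5 = {b, d, g}  B6 = {b, d, h}  B7 = {a, d, e}
Tree: B1–B2, B1–B3, B3–B4, B3–B5, B5–B6, B2–B7

Each bag holds 3 vertices, so the decomposition has width 2, which upper-bounds the treewidth. Conversely, {b, d, g} is a clique of size 3, and the vertices of any clique must share a bag in every tree decomposition; so some bag has ≥ 3 vertices and tw(G) ≥ 2. The upper and lower bounds meet at 2, so that is the treewidth.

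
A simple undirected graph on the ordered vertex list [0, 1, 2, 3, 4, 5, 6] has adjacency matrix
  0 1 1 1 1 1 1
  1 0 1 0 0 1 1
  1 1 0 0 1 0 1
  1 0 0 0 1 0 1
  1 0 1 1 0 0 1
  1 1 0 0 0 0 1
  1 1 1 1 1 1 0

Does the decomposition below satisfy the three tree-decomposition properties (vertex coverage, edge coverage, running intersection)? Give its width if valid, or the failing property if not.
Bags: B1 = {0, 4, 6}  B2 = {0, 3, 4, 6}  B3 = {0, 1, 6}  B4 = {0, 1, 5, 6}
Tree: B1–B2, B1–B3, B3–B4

A tree decomposition must satisfy three properties: every vertex lies in some bag; for every edge, both endpoints lie together in some bag; and for every vertex, the bags containing it form a connected subtree. Here vertex 2 appears in no bag, so the decomposition is invalid.

No — vertex 2 appears in no bag.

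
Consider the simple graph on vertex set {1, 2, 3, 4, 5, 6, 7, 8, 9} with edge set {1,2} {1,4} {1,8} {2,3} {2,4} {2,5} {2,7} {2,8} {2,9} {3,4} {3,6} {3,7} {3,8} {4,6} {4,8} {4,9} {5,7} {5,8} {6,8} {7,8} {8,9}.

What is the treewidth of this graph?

A width-3 tree decomposition is:
Bags: B1 = {2, 3, 4, 8}  B2 = {2, 3, 7, 8}  B3 = {3, 4, 6, 8}  B4 = {2, 5, 7, 8}  B5 = {2, 4, 8, 9}  B6 = {1, 2, 4, 8}
Tree: B1–B2, B1–B3, B2–B4, B1–B5, B1–B6
Every bag has size at most 4, so the width is 4 − 1 = 3 and tw(G) ≤ 3. Conversely, {1, 2, 4, 8} is a clique of size 4, and the vertices of any clique must share a bag in every tree decomposition; so some bag has ≥ 4 vertices and tw(G) ≥ 3. Therefore the treewidth is 3.

3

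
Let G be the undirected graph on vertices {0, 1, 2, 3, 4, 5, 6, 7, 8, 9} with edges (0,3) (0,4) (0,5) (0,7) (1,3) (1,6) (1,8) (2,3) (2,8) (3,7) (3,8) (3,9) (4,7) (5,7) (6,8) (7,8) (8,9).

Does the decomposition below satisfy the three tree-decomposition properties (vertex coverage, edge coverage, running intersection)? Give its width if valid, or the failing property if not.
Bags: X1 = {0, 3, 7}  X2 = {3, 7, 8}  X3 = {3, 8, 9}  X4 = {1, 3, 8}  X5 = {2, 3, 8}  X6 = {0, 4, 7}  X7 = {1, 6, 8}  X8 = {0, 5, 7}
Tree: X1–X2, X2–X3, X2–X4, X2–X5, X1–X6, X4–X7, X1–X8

Checking the three conditions: (i) the bags cover all of {0, 1, 2, 3, 4, 5, 6, 7, 8, 9}; (ii) for each edge, some bag contains both endpoints; (iii) the bags containing any fixed vertex form a subtree. All hold, so the decomposition is valid with width 3 − 1 = 2.

Yes; width 2.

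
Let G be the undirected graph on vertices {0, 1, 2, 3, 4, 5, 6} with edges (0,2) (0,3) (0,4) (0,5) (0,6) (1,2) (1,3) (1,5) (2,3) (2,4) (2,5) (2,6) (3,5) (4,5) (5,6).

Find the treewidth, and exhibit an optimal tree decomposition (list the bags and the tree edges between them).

Every bag has size at most 4, so the width is 4 − 1 = 3 and tw(G) ≤ 3. For the lower bound, the 4 vertices {0, 2, 3, 5} are pairwise adjacent, and any tree decomposition puts a clique entirely inside one bag — forcing width ≥ 3. Combining the bounds, tw(G) = 3.

Treewidth 3.
Bags: B1 = {0, 2, 3, 5}  B2 = {0, 2, 4, 5}  B3 = {1, 2, 3, 5}  B4 = {0, 2, 5, 6}
Tree: B1–B2, B1–B3, B1–B4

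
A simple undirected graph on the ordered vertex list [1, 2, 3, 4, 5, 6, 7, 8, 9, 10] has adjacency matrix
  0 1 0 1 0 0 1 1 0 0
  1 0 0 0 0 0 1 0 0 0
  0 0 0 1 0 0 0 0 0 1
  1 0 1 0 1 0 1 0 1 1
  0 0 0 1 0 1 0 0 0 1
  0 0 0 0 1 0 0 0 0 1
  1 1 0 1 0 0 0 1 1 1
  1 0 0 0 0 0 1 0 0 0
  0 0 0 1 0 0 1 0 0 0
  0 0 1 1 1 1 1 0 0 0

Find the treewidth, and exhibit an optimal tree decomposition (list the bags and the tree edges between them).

Every bag has size at most 3, so the width is 3 − 1 = 2 and tw(G) ≤ 2. Conversely, {1, 7, 8} is a clique of size 3, and the vertices of any clique must share a bag in every tree decomposition; so some bag has ≥ 3 vertices and tw(G) ≥ 2. The upper and lower bounds meet at 2, so that is the treewidth.

Treewidth 2.
One optimal decomposition is:
Bags: B1 = {1, 7, 8}  B2 = {1, 2, 7}  B3 = {1, 4, 7}  B4 = {4, 7, 10}  B5 = {4, 5, 10}  B6 = {5, 6, 10}  B7 = {4, 7, 9}  B8 = {3, 4, 10}
Tree: B1–B2, B1–B3, B3–B4, B4–B5, B5–B6, B4–B7, B5–B8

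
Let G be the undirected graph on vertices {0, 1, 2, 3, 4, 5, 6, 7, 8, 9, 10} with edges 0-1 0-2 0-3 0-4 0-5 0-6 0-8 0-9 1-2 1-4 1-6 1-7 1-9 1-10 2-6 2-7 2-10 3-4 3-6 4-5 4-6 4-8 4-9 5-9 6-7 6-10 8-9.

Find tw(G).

A width-3 tree decomposition is:
Bags: B1 = {0, 4, 8, 9}  B2 = {0, 1, 4, 9}  B3 = {0, 1, 4, 6}  B4 = {0, 4, 5, 9}  B5 = {0, 3, 4, 6}  B6 = {0, 1, 2, 6}  B7 = {1, 2, 6, 10}  B8 = {1, 2, 6, 7}
Tree: B1–B2, B2–B3, B1–B4, B3–B5, B3–B6, B6–B7, B7–B8
Each bag holds 4 vertices, so the decomposition has width 3, which upper-bounds the treewidth. Conversely, {0, 1, 2, 6} is a clique of size 4, and the vertices of any clique must share a bag in every tree decomposition; so some bag has ≥ 4 vertices and tw(G) ≥ 3. The upper and lower bounds meet at 3, so that is the treewidth.

3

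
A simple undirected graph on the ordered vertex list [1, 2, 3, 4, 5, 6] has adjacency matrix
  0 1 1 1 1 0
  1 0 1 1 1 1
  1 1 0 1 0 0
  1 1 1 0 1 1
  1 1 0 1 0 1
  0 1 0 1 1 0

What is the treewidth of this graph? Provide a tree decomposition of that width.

Treewidth 3.
One optimal decomposition is:
Bags: B1 = {1, 2, 4, 5}  B2 = {2, 4, 5, 6}  B3 = {1, 2, 3, 4}
Tree: B1–B2, B1–B3

Every bag has size at most 4, so the width is 4 − 1 = 3 and tw(G) ≤ 3. For the lower bound, the 4 vertices {1, 2, 3, 4} are pairwise adjacent, and any tree decomposition puts a clique entirely inside one bag — forcing width ≥ 3. The upper and lower bounds meet at 3, so that is the treewidth.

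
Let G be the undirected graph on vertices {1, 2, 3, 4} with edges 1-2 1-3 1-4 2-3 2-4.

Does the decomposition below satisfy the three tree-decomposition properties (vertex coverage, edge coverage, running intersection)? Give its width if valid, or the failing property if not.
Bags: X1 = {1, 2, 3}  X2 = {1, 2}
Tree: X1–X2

A tree decomposition must satisfy three properties: every vertex lies in some bag; for every edge, both endpoints lie together in some bag; and for every vertex, the bags containing it form a connected subtree. Here vertex 4 appears in no bag, so the decomposition is invalid.

No — vertex 4 appears in no bag.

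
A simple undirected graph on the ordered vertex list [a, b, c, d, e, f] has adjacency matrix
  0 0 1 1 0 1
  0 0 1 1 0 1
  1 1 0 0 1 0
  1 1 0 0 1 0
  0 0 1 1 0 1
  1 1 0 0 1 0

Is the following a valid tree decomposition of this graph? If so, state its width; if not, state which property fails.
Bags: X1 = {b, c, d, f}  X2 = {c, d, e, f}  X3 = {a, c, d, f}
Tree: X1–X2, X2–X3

Checking the three conditions: (i) the bags cover all of {a, b, c, d, e, f}; (ii) for each edge, some bag contains both endpoints; (iii) the bags containing any fixed vertex form a subtree. All hold, so the decomposition is valid with width 4 − 1 = 3.

Yes; width 3.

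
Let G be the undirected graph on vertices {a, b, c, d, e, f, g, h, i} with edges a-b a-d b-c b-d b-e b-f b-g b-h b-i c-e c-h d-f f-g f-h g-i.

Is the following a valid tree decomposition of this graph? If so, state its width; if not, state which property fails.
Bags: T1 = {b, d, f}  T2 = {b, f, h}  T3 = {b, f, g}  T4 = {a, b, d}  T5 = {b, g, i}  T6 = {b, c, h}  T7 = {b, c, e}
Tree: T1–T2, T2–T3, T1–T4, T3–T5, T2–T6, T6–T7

Yes; width 2.

Checking the three conditions: (i) the bags cover all of {a, b, c, d, e, f, g, h, i}; (ii) for each edge, some bag contains both endpoints; (iii) the bags containing any fixed vertex form a subtree. All hold, so the decomposition is valid with width 3 − 1 = 2.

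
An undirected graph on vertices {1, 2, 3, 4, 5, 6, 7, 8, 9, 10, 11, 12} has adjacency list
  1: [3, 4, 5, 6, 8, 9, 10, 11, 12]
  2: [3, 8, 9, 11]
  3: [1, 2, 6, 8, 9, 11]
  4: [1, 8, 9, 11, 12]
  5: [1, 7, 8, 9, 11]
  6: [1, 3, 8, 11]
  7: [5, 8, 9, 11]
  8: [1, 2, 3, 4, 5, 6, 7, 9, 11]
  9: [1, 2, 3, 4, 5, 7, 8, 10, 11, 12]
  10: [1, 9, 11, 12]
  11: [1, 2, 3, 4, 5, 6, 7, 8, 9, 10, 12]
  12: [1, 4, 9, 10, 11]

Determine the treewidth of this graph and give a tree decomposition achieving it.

The largest bag has 5 vertices, giving width 4; this decomposition certifies tw(G) ≤ 4. On the other hand G contains the 5-clique {1, 3, 8, 9, 11}. A clique must lie in a single bag of any decomposition, so no decomposition can have width below 4. Therefore the treewidth is 4.

Treewidth 4.
One optimal decomposition is:
Bags: B1 = {1, 4, 8, 9, 11}  B2 = {1, 4, 9, 11, 12}  B3 = {1, 3, 8, 9, 11}  B4 = {1, 5, 8, 9, 11}  B5 = {1, 9, 10, 11, 12}  B6 = {5, 7, 8, 9, 11}  B7 = {1, 3, 6, 8, 11}  B8 = {2, 3, 8, 9, 11}
Tree: B1–B2, B1–B3, B1–B4, B2–B5, B4–B6, B3–B7, B3–B8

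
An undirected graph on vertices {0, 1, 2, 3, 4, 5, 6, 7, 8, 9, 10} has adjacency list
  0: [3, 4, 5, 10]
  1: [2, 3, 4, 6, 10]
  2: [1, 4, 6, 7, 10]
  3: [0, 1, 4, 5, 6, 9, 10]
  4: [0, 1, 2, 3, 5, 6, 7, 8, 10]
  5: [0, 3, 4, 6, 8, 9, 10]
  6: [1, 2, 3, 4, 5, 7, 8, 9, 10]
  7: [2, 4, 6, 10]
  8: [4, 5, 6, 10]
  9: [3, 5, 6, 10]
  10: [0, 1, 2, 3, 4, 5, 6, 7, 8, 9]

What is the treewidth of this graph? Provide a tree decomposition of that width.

The largest bag has 5 vertices, giving width 4; this decomposition certifies tw(G) ≤ 4. On the other hand G contains the 5-clique {3, 5, 6, 9, 10}. A clique must lie in a single bag of any decomposition, so no decomposition can have width below 4. The upper and lower bounds meet at 4, so that is the treewidth.

Treewidth 4.
One optimal decomposition is:
Bags: B1 = {1, 3, 4, 6, 10}  B2 = {1, 2, 4, 6, 10}  B3 = {2, 4, 6, 7, 10}  B4 = {3, 4, 5, 6, 10}  B5 = {0, 3, 4, 5, 10}  B6 = {3, 5, 6, 9, 10}  B7 = {4, 5, 6, 8, 10}
Tree: B1–B2, B2–B3, B1–B4, B4–B5, B4–B6, B4–B7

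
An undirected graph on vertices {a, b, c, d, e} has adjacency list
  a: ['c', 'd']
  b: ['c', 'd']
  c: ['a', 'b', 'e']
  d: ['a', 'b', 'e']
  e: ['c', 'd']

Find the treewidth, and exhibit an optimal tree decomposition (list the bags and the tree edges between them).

Treewidth 2.
One such decomposition:
Bags: B1 = {c, d, e}  B2 = {a, c, d}  B3 = {b, c, d}
Tree: B1–B2, B2–B3

The largest bag has 3 vertices, giving width 2; this decomposition certifies tw(G) ≤ 2. Since d–e–c–a–d is a cycle in G, G is not acyclic. Forests are exactly the graphs of treewidth ≤ 1, so tw(G) ≥ 2. Combining the bounds, tw(G) = 2.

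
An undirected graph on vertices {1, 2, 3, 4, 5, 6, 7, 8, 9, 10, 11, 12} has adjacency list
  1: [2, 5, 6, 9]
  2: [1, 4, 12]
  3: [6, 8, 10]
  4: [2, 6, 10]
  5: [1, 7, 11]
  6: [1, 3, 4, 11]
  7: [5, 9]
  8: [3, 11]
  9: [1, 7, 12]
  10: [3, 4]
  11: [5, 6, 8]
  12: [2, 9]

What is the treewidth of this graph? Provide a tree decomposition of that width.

Treewidth 3.
One such decomposition:
Bags: B1 = {2, 7, 9, 12}  B2 = {1, 2, 7, 9}  B3 = {1, 2, 5, 7}  B4 = {1, 2, 4, 5}  B5 = {1, 4, 5, 6}  B6 = {4, 5, 6, 11}  B7 = {4, 6, 10, 11}  B8 = {3, 6, 10, 11}  B9 = {3, 8, 10, 11}
Tree: B1–B2, B2–B3, B3–B4, B4–B5, B5–B6, B6–B7, B7–B8, B8–B9

Each bag holds 4 vertices, so the decomposition has width 3, which upper-bounds the treewidth. For the lower bound: the 4 vertex sets {7,9,12}, {2}, {1}, {4,5,6,11} are disjoint, each induces a connected subgraph, and every pair is joined by at least one edge of G. Contracting each set to a single vertex therefore yields K_{4} as a minor, and since treewidth is minor-monotone, tw(G) ≥ tw(K_{4}) = 3. Combining the bounds, tw(G) = 3.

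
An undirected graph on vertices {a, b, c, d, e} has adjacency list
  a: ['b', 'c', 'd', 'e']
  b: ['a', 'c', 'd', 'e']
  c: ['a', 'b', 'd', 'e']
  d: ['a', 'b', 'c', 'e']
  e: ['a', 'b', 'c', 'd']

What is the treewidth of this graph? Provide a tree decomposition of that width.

With just one bag of size 5, the width is 5 − 1 = 4, so tw(G) ≤ 4. Conversely, {a, b, c, d, e} is a clique of size 5, and the vertices of any clique must share a bag in every tree decomposition; so some bag has ≥ 5 vertices and tw(G) ≥ 4. Combining the bounds, tw(G) = 4.

Treewidth 4.
Bags: B1 = {a, b, c, d, e}
Tree: (single bag)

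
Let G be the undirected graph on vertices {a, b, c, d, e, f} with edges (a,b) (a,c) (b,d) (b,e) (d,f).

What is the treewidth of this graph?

1

A width-1 tree decomposition is:
Bags: B1 = {b, d}  B2 = {b, e}  B3 = {a, b}  B4 = {d, f}  B5 = {a, c}
Tree: B1–B2, B2–B3, B1–B4, B3–B5
Every bag has size at most 2, so the width is 2 − 1 = 1 and tw(G) ≤ 1. Since G has at least one edge (e.g. b–d), it is not an edgeless graph, so tw(G) ≥ 1. Therefore the treewidth is 1.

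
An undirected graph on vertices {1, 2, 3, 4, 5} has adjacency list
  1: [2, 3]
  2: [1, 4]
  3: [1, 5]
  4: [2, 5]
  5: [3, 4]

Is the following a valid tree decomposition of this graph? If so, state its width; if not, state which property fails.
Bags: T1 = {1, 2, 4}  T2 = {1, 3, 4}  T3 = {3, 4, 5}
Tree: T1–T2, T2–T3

Yes; width 2.

Every vertex of G appears in some bag (union = {1, 2, 3, 4, 5}); every edge is covered by a bag; and for each vertex v the set of bags containing v is connected in the bag tree. The decomposition is therefore valid. The largest bag has 3 vertices, so the width is 2.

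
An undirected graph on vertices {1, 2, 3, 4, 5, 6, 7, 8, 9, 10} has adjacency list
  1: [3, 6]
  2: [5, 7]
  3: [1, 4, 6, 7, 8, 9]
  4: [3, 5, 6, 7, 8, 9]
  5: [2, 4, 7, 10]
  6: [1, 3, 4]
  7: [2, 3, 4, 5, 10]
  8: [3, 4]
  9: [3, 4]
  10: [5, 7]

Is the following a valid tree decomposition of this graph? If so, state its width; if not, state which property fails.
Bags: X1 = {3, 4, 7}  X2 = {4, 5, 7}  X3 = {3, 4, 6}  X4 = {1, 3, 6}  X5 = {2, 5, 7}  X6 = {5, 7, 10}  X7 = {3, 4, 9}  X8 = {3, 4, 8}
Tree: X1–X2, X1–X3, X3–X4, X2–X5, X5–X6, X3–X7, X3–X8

Yes; width 2.

Every vertex of G appears in some bag (union = {1, 2, 3, 4, 5, 6, 7, 8, 9, 10}); every edge is covered by a bag; and for each vertex v the set of bags containing v is connected in the bag tree. The decomposition is therefore valid. The largest bag has 3 vertices, so the width is 2.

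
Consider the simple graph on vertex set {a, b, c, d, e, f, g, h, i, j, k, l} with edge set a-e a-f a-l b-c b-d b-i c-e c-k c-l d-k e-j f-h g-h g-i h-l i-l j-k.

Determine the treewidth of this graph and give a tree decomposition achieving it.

Treewidth 3.
One such decomposition:
Bags: B1 = {a, f, g, h}  B2 = {a, g, h, l}  B3 = {a, g, i, l}  B4 = {a, e, i, l}  B5 = {c, e, i, l}  B6 = {b, c, e, i}  B7 = {b, c, e, j}  B8 = {b, c, j, k}  B9 = {b, d, j, k}
Tree: B1–B2, B2–B3, B3–B4, B4–B5, B5–B6, B6–B7, B7–B8, B8–B9

Each bag holds 4 vertices, so the decomposition has width 3, which upper-bounds the treewidth. For the lower bound: the 4 vertex sets {f,g,h}, {a}, {l}, {b,c,e,i} are disjoint, each induces a connected subgraph, and every pair is joined by at least one edge of G. Contracting each set to a single vertex therefore yields K_{4} as a minor, and since treewidth is minor-monotone, tw(G) ≥ tw(K_{4}) = 3. Combining the bounds, tw(G) = 3.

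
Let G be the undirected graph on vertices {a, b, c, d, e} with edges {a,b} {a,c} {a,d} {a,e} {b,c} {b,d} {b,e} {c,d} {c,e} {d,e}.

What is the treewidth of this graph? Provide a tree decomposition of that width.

Treewidth 4.
Bags: B1 = {a, b, c, d, e}
Tree: (single bag)

A single bag containing all 5 vertices is trivially a valid decomposition of width 4. Conversely, {a, b, c, d, e} is a clique of size 5, and the vertices of any clique must share a bag in every tree decomposition; so some bag has ≥ 5 vertices and tw(G) ≥ 4. Combining the bounds, tw(G) = 4.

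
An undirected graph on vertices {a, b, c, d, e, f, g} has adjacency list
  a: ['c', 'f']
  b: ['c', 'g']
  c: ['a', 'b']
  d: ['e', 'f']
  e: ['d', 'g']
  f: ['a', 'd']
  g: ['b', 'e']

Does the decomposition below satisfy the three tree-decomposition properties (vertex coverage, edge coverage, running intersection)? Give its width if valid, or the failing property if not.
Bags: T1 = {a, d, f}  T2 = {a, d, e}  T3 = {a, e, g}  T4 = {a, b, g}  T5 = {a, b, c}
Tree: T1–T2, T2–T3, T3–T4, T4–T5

Yes; width 2.

Vertex coverage: the bags together contain {a, b, c, d, e, f, g}, the full vertex set. Edge coverage: each edge of G has both endpoints in at least one bag. Running intersection: for every vertex, the bags containing it form a connected subtree. All three properties hold, so this is a valid tree decomposition of width max|bag| − 1 = 2, and hence tw(G) ≤ 2.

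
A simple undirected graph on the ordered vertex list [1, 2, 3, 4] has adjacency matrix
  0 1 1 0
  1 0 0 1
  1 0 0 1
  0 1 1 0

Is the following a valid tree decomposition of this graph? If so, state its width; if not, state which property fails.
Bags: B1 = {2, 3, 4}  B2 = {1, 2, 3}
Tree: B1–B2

Every vertex of G appears in some bag (union = {1, 2, 3, 4}); every edge is covered by a bag; and for each vertex v the set of bags containing v is connected in the bag tree. The decomposition is therefore valid. The largest bag has 3 vertices, so the width is 2.

Yes; width 2.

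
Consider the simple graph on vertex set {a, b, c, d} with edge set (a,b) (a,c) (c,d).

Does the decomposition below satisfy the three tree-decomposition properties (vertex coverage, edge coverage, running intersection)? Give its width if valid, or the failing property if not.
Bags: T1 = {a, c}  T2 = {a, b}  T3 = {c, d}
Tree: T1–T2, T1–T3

Every vertex of G appears in some bag (union = {a, b, c, d}); every edge is covered by a bag; and for each vertex v the set of bags containing v is connected in the bag tree. The decomposition is therefore valid. The largest bag has 2 vertices, so the width is 1.

Yes; width 1.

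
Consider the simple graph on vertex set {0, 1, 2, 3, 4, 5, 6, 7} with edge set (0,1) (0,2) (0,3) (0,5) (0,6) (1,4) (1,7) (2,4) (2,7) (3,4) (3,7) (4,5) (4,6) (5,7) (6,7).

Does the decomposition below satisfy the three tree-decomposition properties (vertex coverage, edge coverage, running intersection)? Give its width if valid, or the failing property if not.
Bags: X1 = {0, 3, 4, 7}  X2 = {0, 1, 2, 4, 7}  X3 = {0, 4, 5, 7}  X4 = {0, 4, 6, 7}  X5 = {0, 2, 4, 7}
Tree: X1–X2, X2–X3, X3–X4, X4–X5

A tree decomposition must satisfy three properties: every vertex lies in some bag; for every edge, both endpoints lie together in some bag; and for every vertex, the bags containing it form a connected subtree. Here bags containing vertex 2 are not connected in the tree, so the decomposition is invalid.

No — bags containing vertex 2 are not connected in the tree.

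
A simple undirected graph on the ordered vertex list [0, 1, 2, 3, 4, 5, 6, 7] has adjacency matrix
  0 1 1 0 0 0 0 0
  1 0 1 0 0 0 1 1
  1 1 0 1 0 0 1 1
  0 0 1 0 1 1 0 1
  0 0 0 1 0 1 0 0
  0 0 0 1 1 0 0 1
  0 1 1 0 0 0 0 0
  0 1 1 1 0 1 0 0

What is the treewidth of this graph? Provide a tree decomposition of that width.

Treewidth 2.
One such decomposition:
Bags: B1 = {2, 3, 7}  B2 = {1, 2, 7}  B3 = {0, 1, 2}  B4 = {1, 2, 6}  B5 = {3, 5, 7}  B6 = {3, 4, 5}
Tree: B1–B2, B2–B3, B3–B4, B1–B5, B5–B6

The largest bag has 3 vertices, giving width 2; this decomposition certifies tw(G) ≤ 2. Conversely, {0, 1, 2} is a clique of size 3, and the vertices of any clique must share a bag in every tree decomposition; so some bag has ≥ 3 vertices and tw(G) ≥ 2. Hence tw(G) = 2 exactly.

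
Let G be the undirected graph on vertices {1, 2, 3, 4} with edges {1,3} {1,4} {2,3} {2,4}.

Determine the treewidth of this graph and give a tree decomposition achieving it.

Each bag holds 3 vertices, so the decomposition has width 2, which upper-bounds the treewidth. For the lower bound, G contains the cycle 4–1–3–2–4, so G is not a forest; only forests have treewidth ≤ 1, hence tw(G) ≥ 2. Hence tw(G) = 2 exactly.

Treewidth 2.
One such decomposition:
Bags: B1 = {1, 3, 4}  B2 = {2, 3, 4}
Tree: B1–B2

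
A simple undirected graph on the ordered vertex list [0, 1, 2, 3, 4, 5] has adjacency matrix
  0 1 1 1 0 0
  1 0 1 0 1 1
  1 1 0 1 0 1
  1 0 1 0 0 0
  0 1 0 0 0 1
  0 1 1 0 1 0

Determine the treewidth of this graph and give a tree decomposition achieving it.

Each bag holds 3 vertices, so the decomposition has width 2, which upper-bounds the treewidth. On the other hand G contains the 3-clique {0, 1, 2}. A clique must lie in a single bag of any decomposition, so no decomposition can have width below 2. The upper and lower bounds meet at 2, so that is the treewidth.

Treewidth 2.
Bags: B1 = {0, 1, 2}  B2 = {0, 2, 3}  B3 = {1, 2, 5}  B4 = {1, 4, 5}
Tree: B1–B2, B1–B3, B3–B4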